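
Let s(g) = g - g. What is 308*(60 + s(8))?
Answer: 18480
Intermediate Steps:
s(g) = 0
308*(60 + s(8)) = 308*(60 + 0) = 308*60 = 18480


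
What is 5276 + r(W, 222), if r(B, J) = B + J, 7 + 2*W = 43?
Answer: 5516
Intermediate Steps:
W = 18 (W = -7/2 + (1/2)*43 = -7/2 + 43/2 = 18)
5276 + r(W, 222) = 5276 + (18 + 222) = 5276 + 240 = 5516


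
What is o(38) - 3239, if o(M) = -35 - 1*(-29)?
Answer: -3245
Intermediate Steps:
o(M) = -6 (o(M) = -35 + 29 = -6)
o(38) - 3239 = -6 - 3239 = -3245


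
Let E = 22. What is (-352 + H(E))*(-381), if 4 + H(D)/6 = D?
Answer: 92964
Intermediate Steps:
H(D) = -24 + 6*D
(-352 + H(E))*(-381) = (-352 + (-24 + 6*22))*(-381) = (-352 + (-24 + 132))*(-381) = (-352 + 108)*(-381) = -244*(-381) = 92964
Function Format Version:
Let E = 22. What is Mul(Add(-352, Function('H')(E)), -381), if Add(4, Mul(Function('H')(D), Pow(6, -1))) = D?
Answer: 92964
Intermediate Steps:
Function('H')(D) = Add(-24, Mul(6, D))
Mul(Add(-352, Function('H')(E)), -381) = Mul(Add(-352, Add(-24, Mul(6, 22))), -381) = Mul(Add(-352, Add(-24, 132)), -381) = Mul(Add(-352, 108), -381) = Mul(-244, -381) = 92964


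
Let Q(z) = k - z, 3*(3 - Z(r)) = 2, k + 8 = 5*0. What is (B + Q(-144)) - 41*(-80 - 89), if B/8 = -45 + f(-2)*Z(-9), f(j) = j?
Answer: 20003/3 ≈ 6667.7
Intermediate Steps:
k = -8 (k = -8 + 5*0 = -8 + 0 = -8)
Z(r) = 7/3 (Z(r) = 3 - ⅓*2 = 3 - ⅔ = 7/3)
B = -1192/3 (B = 8*(-45 - 2*7/3) = 8*(-45 - 14/3) = 8*(-149/3) = -1192/3 ≈ -397.33)
Q(z) = -8 - z
(B + Q(-144)) - 41*(-80 - 89) = (-1192/3 + (-8 - 1*(-144))) - 41*(-80 - 89) = (-1192/3 + (-8 + 144)) - 41*(-169) = (-1192/3 + 136) + 6929 = -784/3 + 6929 = 20003/3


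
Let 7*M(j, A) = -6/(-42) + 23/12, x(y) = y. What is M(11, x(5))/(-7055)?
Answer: -173/4148340 ≈ -4.1703e-5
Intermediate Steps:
M(j, A) = 173/588 (M(j, A) = (-6/(-42) + 23/12)/7 = (-6*(-1/42) + 23*(1/12))/7 = (1/7 + 23/12)/7 = (1/7)*(173/84) = 173/588)
M(11, x(5))/(-7055) = (173/588)/(-7055) = (173/588)*(-1/7055) = -173/4148340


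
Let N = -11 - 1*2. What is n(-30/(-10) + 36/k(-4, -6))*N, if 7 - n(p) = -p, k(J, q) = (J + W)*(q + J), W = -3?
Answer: -4784/35 ≈ -136.69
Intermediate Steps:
k(J, q) = (-3 + J)*(J + q) (k(J, q) = (J - 3)*(q + J) = (-3 + J)*(J + q))
N = -13 (N = -11 - 2 = -13)
n(p) = 7 + p (n(p) = 7 - (-1)*p = 7 + p)
n(-30/(-10) + 36/k(-4, -6))*N = (7 + (-30/(-10) + 36/((-4)**2 - 3*(-4) - 3*(-6) - 4*(-6))))*(-13) = (7 + (-30*(-1/10) + 36/(16 + 12 + 18 + 24)))*(-13) = (7 + (3 + 36/70))*(-13) = (7 + (3 + 36*(1/70)))*(-13) = (7 + (3 + 18/35))*(-13) = (7 + 123/35)*(-13) = (368/35)*(-13) = -4784/35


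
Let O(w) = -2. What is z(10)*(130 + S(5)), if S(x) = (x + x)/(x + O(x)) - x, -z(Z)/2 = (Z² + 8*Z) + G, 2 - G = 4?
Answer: -137060/3 ≈ -45687.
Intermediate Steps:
G = -2 (G = 2 - 1*4 = 2 - 4 = -2)
z(Z) = 4 - 16*Z - 2*Z² (z(Z) = -2*((Z² + 8*Z) - 2) = -2*(-2 + Z² + 8*Z) = 4 - 16*Z - 2*Z²)
S(x) = -x + 2*x/(-2 + x) (S(x) = (x + x)/(x - 2) - x = (2*x)/(-2 + x) - x = 2*x/(-2 + x) - x = -x + 2*x/(-2 + x))
z(10)*(130 + S(5)) = (4 - 16*10 - 2*10²)*(130 + 5*(4 - 1*5)/(-2 + 5)) = (4 - 160 - 2*100)*(130 + 5*(4 - 5)/3) = (4 - 160 - 200)*(130 + 5*(⅓)*(-1)) = -356*(130 - 5/3) = -356*385/3 = -137060/3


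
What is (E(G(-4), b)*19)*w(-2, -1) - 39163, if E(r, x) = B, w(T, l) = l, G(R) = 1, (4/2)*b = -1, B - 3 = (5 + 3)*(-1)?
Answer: -39068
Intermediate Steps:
B = -5 (B = 3 + (5 + 3)*(-1) = 3 + 8*(-1) = 3 - 8 = -5)
b = -½ (b = (½)*(-1) = -½ ≈ -0.50000)
E(r, x) = -5
(E(G(-4), b)*19)*w(-2, -1) - 39163 = -5*19*(-1) - 39163 = -95*(-1) - 39163 = 95 - 39163 = -39068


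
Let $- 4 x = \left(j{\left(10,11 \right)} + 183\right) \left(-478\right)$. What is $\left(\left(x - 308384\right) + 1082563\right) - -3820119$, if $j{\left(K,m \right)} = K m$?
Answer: $\frac{9258623}{2} \approx 4.6293 \cdot 10^{6}$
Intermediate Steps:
$x = \frac{70027}{2}$ ($x = - \frac{\left(10 \cdot 11 + 183\right) \left(-478\right)}{4} = - \frac{\left(110 + 183\right) \left(-478\right)}{4} = - \frac{293 \left(-478\right)}{4} = \left(- \frac{1}{4}\right) \left(-140054\right) = \frac{70027}{2} \approx 35014.0$)
$\left(\left(x - 308384\right) + 1082563\right) - -3820119 = \left(\left(\frac{70027}{2} - 308384\right) + 1082563\right) - -3820119 = \left(- \frac{546741}{2} + 1082563\right) + 3820119 = \frac{1618385}{2} + 3820119 = \frac{9258623}{2}$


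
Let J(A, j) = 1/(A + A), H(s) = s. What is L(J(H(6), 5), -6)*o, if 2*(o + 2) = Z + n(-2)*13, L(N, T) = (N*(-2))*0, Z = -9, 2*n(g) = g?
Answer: 0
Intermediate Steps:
n(g) = g/2
J(A, j) = 1/(2*A)
L(N, T) = 0 (L(N, T) = -2*N*0 = 0)
o = -13 (o = -2 + (-9 + ((½)*(-2))*13)/2 = -2 + (-9 - 1*13)/2 = -2 + (-9 - 13)/2 = -2 + (½)*(-22) = -2 - 11 = -13)
L(J(H(6), 5), -6)*o = 0*(-13) = 0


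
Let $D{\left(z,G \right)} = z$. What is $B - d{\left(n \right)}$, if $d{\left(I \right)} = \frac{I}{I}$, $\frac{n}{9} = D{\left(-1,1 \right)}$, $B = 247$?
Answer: $246$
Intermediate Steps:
$n = -9$ ($n = 9 \left(-1\right) = -9$)
$d{\left(I \right)} = 1$
$B - d{\left(n \right)} = 247 - 1 = 246$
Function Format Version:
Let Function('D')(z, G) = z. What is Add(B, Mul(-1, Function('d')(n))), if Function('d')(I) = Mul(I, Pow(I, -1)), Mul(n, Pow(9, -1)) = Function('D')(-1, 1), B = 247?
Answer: 246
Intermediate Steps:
n = -9 (n = Mul(9, -1) = -9)
Function('d')(I) = 1
Add(B, Mul(-1, Function('d')(n))) = Add(247, Mul(-1, 1)) = Add(247, -1) = 246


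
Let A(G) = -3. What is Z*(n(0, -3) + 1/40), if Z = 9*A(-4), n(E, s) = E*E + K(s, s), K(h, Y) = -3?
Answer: 3213/40 ≈ 80.325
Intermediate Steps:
n(E, s) = -3 + E² (n(E, s) = E*E - 3 = E² - 3 = -3 + E²)
Z = -27 (Z = 9*(-3) = -27)
Z*(n(0, -3) + 1/40) = -27*((-3 + 0²) + 1/40) = -27*((-3 + 0) + 1/40) = -27*(-3 + 1/40) = -27*(-119/40) = 3213/40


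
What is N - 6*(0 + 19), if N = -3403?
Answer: -3517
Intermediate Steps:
N - 6*(0 + 19) = -3403 - 6*(0 + 19) = -3403 - 6*19 = -3403 - 114 = -3517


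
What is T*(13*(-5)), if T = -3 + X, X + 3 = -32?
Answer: 2470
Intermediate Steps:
X = -35 (X = -3 - 32 = -35)
T = -38 (T = -3 - 35 = -38)
T*(13*(-5)) = -494*(-5) = -38*(-65) = 2470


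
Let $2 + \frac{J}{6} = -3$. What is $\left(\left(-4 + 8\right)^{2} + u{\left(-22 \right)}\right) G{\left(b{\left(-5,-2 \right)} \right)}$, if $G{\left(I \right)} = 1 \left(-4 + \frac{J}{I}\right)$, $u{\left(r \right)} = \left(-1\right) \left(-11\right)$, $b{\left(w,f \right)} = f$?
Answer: $297$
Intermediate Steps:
$J = -30$ ($J = -12 + 6 \left(-3\right) = -12 - 18 = -30$)
$u{\left(r \right)} = 11$
$G{\left(I \right)} = -4 - \frac{30}{I}$ ($G{\left(I \right)} = 1 \left(-4 - \frac{30}{I}\right) = -4 - \frac{30}{I}$)
$\left(\left(-4 + 8\right)^{2} + u{\left(-22 \right)}\right) G{\left(b{\left(-5,-2 \right)} \right)} = \left(\left(-4 + 8\right)^{2} + 11\right) \left(-4 - \frac{30}{-2}\right) = \left(4^{2} + 11\right) \left(-4 - -15\right) = \left(16 + 11\right) \left(-4 + 15\right) = 27 \cdot 11 = 297$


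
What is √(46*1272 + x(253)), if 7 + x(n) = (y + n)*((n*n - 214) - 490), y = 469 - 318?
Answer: 5*√1025349 ≈ 5063.0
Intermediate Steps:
y = 151
x(n) = -7 + (-704 + n²)*(151 + n) (x(n) = -7 + (151 + n)*((n*n - 214) - 490) = -7 + (151 + n)*((n² - 214) - 490) = -7 + (151 + n)*((-214 + n²) - 490) = -7 + (151 + n)*(-704 + n²) = -7 + (-704 + n²)*(151 + n))
√(46*1272 + x(253)) = √(46*1272 + (-106311 + 253³ - 704*253 + 151*253²)) = √(58512 + (-106311 + 16194277 - 178112 + 151*64009)) = √(58512 + (-106311 + 16194277 - 178112 + 9665359)) = √(58512 + 25575213) = √25633725 = 5*√1025349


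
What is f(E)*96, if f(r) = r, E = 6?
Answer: 576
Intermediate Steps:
f(E)*96 = 6*96 = 576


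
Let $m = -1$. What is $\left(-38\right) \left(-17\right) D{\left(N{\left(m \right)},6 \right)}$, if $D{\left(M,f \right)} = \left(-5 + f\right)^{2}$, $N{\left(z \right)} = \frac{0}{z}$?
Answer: $646$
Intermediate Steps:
$N{\left(z \right)} = 0$
$\left(-38\right) \left(-17\right) D{\left(N{\left(m \right)},6 \right)} = \left(-38\right) \left(-17\right) \left(-5 + 6\right)^{2} = 646 \cdot 1^{2} = 646 \cdot 1 = 646$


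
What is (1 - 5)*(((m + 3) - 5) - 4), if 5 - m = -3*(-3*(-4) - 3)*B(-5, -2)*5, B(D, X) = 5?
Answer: -2696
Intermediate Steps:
m = 680 (m = 5 - (-3*(-3*(-4) - 3)*5)*5 = 5 - (-3*(12 - 3)*5)*5 = 5 - (-27*5)*5 = 5 - (-3*45)*5 = 5 - (-135)*5 = 5 - 1*(-675) = 5 + 675 = 680)
(1 - 5)*(((m + 3) - 5) - 4) = (1 - 5)*(((680 + 3) - 5) - 4) = -4*((683 - 5) - 4) = -4*(678 - 4) = -4*674 = -2696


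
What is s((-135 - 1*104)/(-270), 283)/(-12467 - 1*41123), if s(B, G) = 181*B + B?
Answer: -21749/7234650 ≈ -0.0030062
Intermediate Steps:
s(B, G) = 182*B
s((-135 - 1*104)/(-270), 283)/(-12467 - 1*41123) = (182*((-135 - 1*104)/(-270)))/(-12467 - 1*41123) = (182*((-135 - 104)*(-1/270)))/(-12467 - 41123) = (182*(-239*(-1/270)))/(-53590) = (182*(239/270))*(-1/53590) = (21749/135)*(-1/53590) = -21749/7234650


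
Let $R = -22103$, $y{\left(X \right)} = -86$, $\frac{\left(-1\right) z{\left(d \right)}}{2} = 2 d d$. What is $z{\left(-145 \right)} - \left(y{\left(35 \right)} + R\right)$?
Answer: $-61911$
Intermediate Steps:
$z{\left(d \right)} = - 4 d^{2}$ ($z{\left(d \right)} = - 2 \cdot 2 d d = - 2 \cdot 2 d^{2} = - 4 d^{2}$)
$z{\left(-145 \right)} - \left(y{\left(35 \right)} + R\right) = - 4 \left(-145\right)^{2} - \left(-86 - 22103\right) = \left(-4\right) 21025 - -22189 = -84100 + 22189 = -61911$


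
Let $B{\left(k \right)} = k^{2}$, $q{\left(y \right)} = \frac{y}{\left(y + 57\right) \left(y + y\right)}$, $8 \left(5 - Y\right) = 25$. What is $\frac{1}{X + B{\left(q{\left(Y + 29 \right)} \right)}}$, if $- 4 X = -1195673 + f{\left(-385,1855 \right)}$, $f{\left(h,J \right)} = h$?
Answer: $\frac{988418}{295551314093} \approx 3.3443 \cdot 10^{-6}$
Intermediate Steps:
$Y = \frac{15}{8}$ ($Y = 5 - \frac{25}{8} = \frac{15}{8} \approx 1.875$)
$q{\left(y \right)} = \frac{1}{2 \left(57 + y\right)}$ ($q{\left(y \right)} = \frac{y}{\left(57 + y\right) 2 y} = \frac{y}{2 y \left(57 + y\right)} = y \frac{1}{2 y \left(57 + y\right)} = \frac{1}{2 \left(57 + y\right)}$)
$X = \frac{598029}{2}$ ($X = - \frac{-1195673 - 385}{4} = \left(- \frac{1}{4}\right) \left(-1196058\right) = \frac{598029}{2} \approx 2.9901 \cdot 10^{5}$)
$\frac{1}{X + B{\left(q{\left(Y + 29 \right)} \right)}} = \frac{1}{\frac{598029}{2} + \left(\frac{1}{2 \left(57 + \left(\frac{15}{8} + 29\right)\right)}\right)^{2}} = \frac{1}{\frac{598029}{2} + \left(\frac{1}{2 \left(57 + \frac{247}{8}\right)}\right)^{2}} = \frac{1}{\frac{598029}{2} + \left(\frac{1}{2 \cdot \frac{703}{8}}\right)^{2}} = \frac{1}{\frac{598029}{2} + \left(\frac{1}{2} \cdot \frac{8}{703}\right)^{2}} = \frac{1}{\frac{598029}{2} + \left(\frac{4}{703}\right)^{2}} = \frac{1}{\frac{598029}{2} + \frac{16}{494209}} = \frac{1}{\frac{295551314093}{988418}} = \frac{988418}{295551314093}$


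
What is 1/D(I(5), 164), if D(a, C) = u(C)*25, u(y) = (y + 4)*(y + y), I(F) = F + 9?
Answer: 1/1377600 ≈ 7.2590e-7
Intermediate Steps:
I(F) = 9 + F
u(y) = 2*y*(4 + y) (u(y) = (4 + y)*(2*y) = 2*y*(4 + y))
D(a, C) = 50*C*(4 + C) (D(a, C) = (2*C*(4 + C))*25 = 50*C*(4 + C))
1/D(I(5), 164) = 1/(50*164*(4 + 164)) = 1/(50*164*168) = 1/1377600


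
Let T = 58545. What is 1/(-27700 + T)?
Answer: 1/30845 ≈ 3.2420e-5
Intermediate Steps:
1/(-27700 + T) = 1/(-27700 + 58545) = 1/30845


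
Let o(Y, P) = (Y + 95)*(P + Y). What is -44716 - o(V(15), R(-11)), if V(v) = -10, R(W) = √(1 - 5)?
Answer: -43866 - 170*I ≈ -43866.0 - 170.0*I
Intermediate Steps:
R(W) = 2*I (R(W) = √(-4) = 2*I)
o(Y, P) = (95 + Y)*(P + Y)
-44716 - o(V(15), R(-11)) = -44716 - ((-10)² + 95*(2*I) + 95*(-10) + (2*I)*(-10)) = -44716 - (100 + 190*I - 950 - 20*I) = -44716 - (-850 + 170*I) = -44716 + (850 - 170*I) = -43866 - 170*I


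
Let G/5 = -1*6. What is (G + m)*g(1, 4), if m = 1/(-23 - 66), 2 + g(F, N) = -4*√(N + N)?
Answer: 5342/89 + 21368*√2/89 ≈ 399.56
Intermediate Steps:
g(F, N) = -2 - 4*√2*√N (g(F, N) = -2 - 4*√(N + N) = -2 - 4*√2*√N)
G = -30 (G = 5*(-1*6) = 5*(-6) = -30)
m = -1/89 (m = 1/(-89) = -1/89 ≈ -0.011236)
(G + m)*g(1, 4) = (-30 - 1/89)*(-2 - 4*√2*√4) = -2671*(-2 - 4*√2*2)/89 = -2671*(-2 - 8*√2)/89 = 5342/89 + 21368*√2/89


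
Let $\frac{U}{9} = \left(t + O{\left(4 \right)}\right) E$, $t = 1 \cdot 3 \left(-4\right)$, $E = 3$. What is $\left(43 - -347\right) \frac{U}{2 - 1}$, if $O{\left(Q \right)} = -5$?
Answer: $-179010$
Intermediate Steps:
$t = -12$ ($t = 3 \left(-4\right) = -12$)
$U = -459$ ($U = 9 \left(-12 - 5\right) 3 = 9 \left(\left(-17\right) 3\right) = 9 \left(-51\right) = -459$)
$\left(43 - -347\right) \frac{U}{2 - 1} = \left(43 - -347\right) \left(- \frac{459}{2 - 1}\right) = \left(43 + 347\right) \left(- \frac{459}{1}\right) = 390 \left(\left(-459\right) 1\right) = 390 \left(-459\right) = -179010$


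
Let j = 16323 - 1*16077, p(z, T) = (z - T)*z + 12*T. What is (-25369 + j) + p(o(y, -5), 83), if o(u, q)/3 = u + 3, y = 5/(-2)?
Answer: -96997/4 ≈ -24249.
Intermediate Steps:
y = -5/2 (y = 5*(-½) = -5/2 ≈ -2.5000)
o(u, q) = 9 + 3*u (o(u, q) = 3*(u + 3) = 3*(3 + u) = 9 + 3*u)
p(z, T) = 12*T + z*(z - T) (p(z, T) = z*(z - T) + 12*T = 12*T + z*(z - T))
j = 246 (j = 16323 - 16077 = 246)
(-25369 + j) + p(o(y, -5), 83) = (-25369 + 246) + ((9 + 3*(-5/2))² + 12*83 - 1*83*(9 + 3*(-5/2))) = -25123 + ((9 - 15/2)² + 996 - 1*83*(9 - 15/2)) = -25123 + ((3/2)² + 996 - 1*83*3/2) = -25123 + (9/4 + 996 - 249/2) = -25123 + 3495/4 = -96997/4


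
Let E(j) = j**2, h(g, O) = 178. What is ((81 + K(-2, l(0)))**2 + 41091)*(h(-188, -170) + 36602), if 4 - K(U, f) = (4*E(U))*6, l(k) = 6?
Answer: 1515777360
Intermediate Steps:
K(U, f) = 4 - 24*U**2 (K(U, f) = 4 - 4*U**2*6 = 4 - 24*U**2)
((81 + K(-2, l(0)))**2 + 41091)*(h(-188, -170) + 36602) = ((81 + (4 - 24*(-2)**2))**2 + 41091)*(178 + 36602) = ((81 + (4 - 24*4))**2 + 41091)*36780 = ((81 + (4 - 96))**2 + 41091)*36780 = ((81 - 92)**2 + 41091)*36780 = ((-11)**2 + 41091)*36780 = (121 + 41091)*36780 = 41212*36780 = 1515777360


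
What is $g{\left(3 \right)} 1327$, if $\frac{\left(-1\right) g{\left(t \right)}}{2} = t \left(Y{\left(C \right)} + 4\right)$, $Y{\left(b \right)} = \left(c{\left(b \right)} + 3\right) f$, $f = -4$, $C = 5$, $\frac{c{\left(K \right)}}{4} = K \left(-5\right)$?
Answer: $-3121104$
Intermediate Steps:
$c{\left(K \right)} = - 20 K$ ($c{\left(K \right)} = 4 K \left(-5\right) = 4 \left(- 5 K\right) = - 20 K$)
$Y{\left(b \right)} = -12 + 80 b$ ($Y{\left(b \right)} = \left(- 20 b + 3\right) \left(-4\right) = \left(3 - 20 b\right) \left(-4\right) = -12 + 80 b$)
$g{\left(t \right)} = - 784 t$ ($g{\left(t \right)} = - 2 t \left(\left(-12 + 80 \cdot 5\right) + 4\right) = - 2 t \left(\left(-12 + 400\right) + 4\right) = - 2 t \left(388 + 4\right) = - 2 t 392 = - 2 \cdot 392 t = - 784 t$)
$g{\left(3 \right)} 1327 = \left(-784\right) 3 \cdot 1327 = \left(-2352\right) 1327 = -3121104$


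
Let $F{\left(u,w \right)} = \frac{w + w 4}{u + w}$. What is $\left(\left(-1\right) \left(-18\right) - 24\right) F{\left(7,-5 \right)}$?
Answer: $75$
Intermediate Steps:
$F{\left(u,w \right)} = \frac{5 w}{u + w}$ ($F{\left(u,w \right)} = \frac{w + 4 w}{u + w} = \frac{5 w}{u + w}$)
$\left(\left(-1\right) \left(-18\right) - 24\right) F{\left(7,-5 \right)} = \left(\left(-1\right) \left(-18\right) - 24\right) 5 \left(-5\right) \frac{1}{7 - 5} = \left(18 - 24\right) 5 \left(-5\right) \frac{1}{2} = - 6 \cdot 5 \left(-5\right) \frac{1}{2} = \left(-6\right) \left(- \frac{25}{2}\right) = 75$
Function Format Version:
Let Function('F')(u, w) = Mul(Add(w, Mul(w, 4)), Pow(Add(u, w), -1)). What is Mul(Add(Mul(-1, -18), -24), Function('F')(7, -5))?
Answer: 75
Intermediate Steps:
Function('F')(u, w) = Mul(5, w, Pow(Add(u, w), -1)) (Function('F')(u, w) = Mul(Add(w, Mul(4, w)), Pow(Add(u, w), -1)) = Mul(Mul(5, w), Pow(Add(u, w), -1)) = Mul(5, w, Pow(Add(u, w), -1)))
Mul(Add(Mul(-1, -18), -24), Function('F')(7, -5)) = Mul(Add(Mul(-1, -18), -24), Mul(5, -5, Pow(Add(7, -5), -1))) = Mul(Add(18, -24), Mul(5, -5, Pow(2, -1))) = Mul(-6, Mul(5, -5, Rational(1, 2))) = Mul(-6, Rational(-25, 2)) = 75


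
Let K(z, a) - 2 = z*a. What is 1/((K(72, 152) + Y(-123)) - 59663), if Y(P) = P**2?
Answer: -1/33588 ≈ -2.9773e-5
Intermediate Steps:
K(z, a) = 2 + a*z (K(z, a) = 2 + z*a = 2 + a*z)
1/((K(72, 152) + Y(-123)) - 59663) = 1/(((2 + 152*72) + (-123)**2) - 59663) = 1/(((2 + 10944) + 15129) - 59663) = 1/((10946 + 15129) - 59663) = 1/(26075 - 59663) = 1/(-33588) = -1/33588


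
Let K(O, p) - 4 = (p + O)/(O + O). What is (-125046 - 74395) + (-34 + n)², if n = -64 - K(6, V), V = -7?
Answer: -27223775/144 ≈ -1.8905e+5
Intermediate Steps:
K(O, p) = 4 + (O + p)/(2*O) (K(O, p) = 4 + (p + O)/(O + O) = 4 + (O + p)/((2*O)) = 4 + (O + p)*(1/(2*O)) = 4 + (O + p)/(2*O))
n = -815/12 (n = -64 - (-7 + 9*6)/(2*6) = -64 - (-7 + 54)/(2*6) = -64 - 47/(2*6) = -64 - 1*47/12 = -64 - 47/12 = -815/12 ≈ -67.917)
(-125046 - 74395) + (-34 + n)² = (-125046 - 74395) + (-34 - 815/12)² = -199441 + (-1223/12)² = -199441 + 1495729/144 = -27223775/144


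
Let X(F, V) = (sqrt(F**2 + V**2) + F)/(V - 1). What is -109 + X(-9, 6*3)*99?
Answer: -2744/17 + 891*sqrt(5)/17 ≈ -44.216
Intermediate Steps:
X(F, V) = (F + sqrt(F**2 + V**2))/(-1 + V)
-109 + X(-9, 6*3)*99 = -109 + ((-9 + sqrt((-9)**2 + (6*3)**2))/(-1 + 6*3))*99 = -109 + ((-9 + sqrt(81 + 18**2))/(-1 + 18))*99 = -109 + ((-9 + sqrt(81 + 324))/17)*99 = -109 + ((-9 + sqrt(405))/17)*99 = -109 + ((-9 + 9*sqrt(5))/17)*99 = -109 + (-9/17 + 9*sqrt(5)/17)*99 = -109 + (-891/17 + 891*sqrt(5)/17) = -2744/17 + 891*sqrt(5)/17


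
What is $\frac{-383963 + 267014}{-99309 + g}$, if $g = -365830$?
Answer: $\frac{116949}{465139} \approx 0.25143$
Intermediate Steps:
$\frac{-383963 + 267014}{-99309 + g} = \frac{-383963 + 267014}{-99309 - 365830} = - \frac{116949}{-465139} = \left(-116949\right) \left(- \frac{1}{465139}\right) = \frac{116949}{465139}$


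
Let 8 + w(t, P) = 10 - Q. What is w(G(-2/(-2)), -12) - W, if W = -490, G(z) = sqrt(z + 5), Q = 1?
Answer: 491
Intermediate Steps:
G(z) = sqrt(5 + z)
w(t, P) = 1 (w(t, P) = -8 + (10 - 1*1) = -8 + (10 - 1) = -8 + 9 = 1)
w(G(-2/(-2)), -12) - W = 1 - 1*(-490) = 1 + 490 = 491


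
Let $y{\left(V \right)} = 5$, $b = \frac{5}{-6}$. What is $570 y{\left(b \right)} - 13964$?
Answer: $-11114$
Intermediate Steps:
$b = - \frac{5}{6}$ ($b = 5 \left(- \frac{1}{6}\right) = - \frac{5}{6} \approx -0.83333$)
$570 y{\left(b \right)} - 13964 = 570 \cdot 5 - 13964 = 2850 - 13964 = -11114$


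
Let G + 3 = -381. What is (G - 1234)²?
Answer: 2617924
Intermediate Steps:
G = -384 (G = -3 - 381 = -384)
(G - 1234)² = (-384 - 1234)² = (-1618)² = 2617924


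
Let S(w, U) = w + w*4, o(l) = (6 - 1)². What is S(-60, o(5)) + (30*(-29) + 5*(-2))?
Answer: -1180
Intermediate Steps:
o(l) = 25 (o(l) = 5² = 25)
S(w, U) = 5*w (S(w, U) = w + 4*w = 5*w)
S(-60, o(5)) + (30*(-29) + 5*(-2)) = 5*(-60) + (30*(-29) + 5*(-2)) = -300 + (-870 - 10) = -300 - 880 = -1180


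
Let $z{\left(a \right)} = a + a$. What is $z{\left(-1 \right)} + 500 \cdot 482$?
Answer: $240998$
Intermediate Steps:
$z{\left(a \right)} = 2 a$
$z{\left(-1 \right)} + 500 \cdot 482 = 2 \left(-1\right) + 500 \cdot 482 = -2 + 241000 = 240998$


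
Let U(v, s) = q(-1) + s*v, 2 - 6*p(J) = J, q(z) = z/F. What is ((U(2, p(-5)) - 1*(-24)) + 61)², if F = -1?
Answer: 70225/9 ≈ 7802.8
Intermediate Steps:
q(z) = -z (q(z) = z/(-1) = z*(-1) = -z)
p(J) = ⅓ - J/6
U(v, s) = 1 + s*v (U(v, s) = -1*(-1) + s*v = 1 + s*v)
((U(2, p(-5)) - 1*(-24)) + 61)² = (((1 + (⅓ - ⅙*(-5))*2) - 1*(-24)) + 61)² = (((1 + (⅓ + ⅚)*2) + 24) + 61)² = (((1 + (7/6)*2) + 24) + 61)² = (((1 + 7/3) + 24) + 61)² = ((10/3 + 24) + 61)² = (82/3 + 61)² = (265/3)² = 70225/9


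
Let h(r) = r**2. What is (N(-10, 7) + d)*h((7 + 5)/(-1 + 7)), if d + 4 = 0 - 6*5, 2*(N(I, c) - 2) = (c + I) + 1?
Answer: -132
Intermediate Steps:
N(I, c) = 5/2 + I/2 + c/2 (N(I, c) = 2 + ((c + I) + 1)/2 = 2 + ((I + c) + 1)/2 = 2 + (1 + I + c)/2 = 2 + (1/2 + I/2 + c/2) = 5/2 + I/2 + c/2)
d = -34 (d = -4 + (0 - 6*5) = -4 + (0 - 30) = -4 - 30 = -34)
(N(-10, 7) + d)*h((7 + 5)/(-1 + 7)) = ((5/2 + (1/2)*(-10) + (1/2)*7) - 34)*((7 + 5)/(-1 + 7))**2 = ((5/2 - 5 + 7/2) - 34)*(12/6)**2 = (1 - 34)*(12*(1/6))**2 = -33*2**2 = -33*4 = -132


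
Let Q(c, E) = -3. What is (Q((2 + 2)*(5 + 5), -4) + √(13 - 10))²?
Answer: (3 - √3)² ≈ 1.6077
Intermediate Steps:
(Q((2 + 2)*(5 + 5), -4) + √(13 - 10))² = (-3 + √(13 - 10))² = (-3 + √3)²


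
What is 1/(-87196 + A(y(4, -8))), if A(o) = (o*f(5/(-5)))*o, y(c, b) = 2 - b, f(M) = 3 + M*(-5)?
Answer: -1/86396 ≈ -1.1575e-5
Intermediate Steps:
f(M) = 3 - 5*M
A(o) = 8*o² (A(o) = (o*(3 - 25/(-5)))*o = (o*(3 - 25*(-1)/5))*o = (o*(3 - 5*(-1)))*o = (o*(3 + 5))*o = (o*8)*o = (8*o)*o = 8*o²)
1/(-87196 + A(y(4, -8))) = 1/(-87196 + 8*(2 - 1*(-8))²) = 1/(-87196 + 8*(2 + 8)²) = 1/(-87196 + 8*10²) = 1/(-87196 + 8*100) = 1/(-87196 + 800) = 1/(-86396) = -1/86396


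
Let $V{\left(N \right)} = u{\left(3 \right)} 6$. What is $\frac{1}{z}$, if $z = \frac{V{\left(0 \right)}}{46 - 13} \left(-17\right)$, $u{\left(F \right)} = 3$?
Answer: $- \frac{11}{102} \approx -0.10784$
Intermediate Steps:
$V{\left(N \right)} = 18$ ($V{\left(N \right)} = 3 \cdot 6 = 18$)
$z = - \frac{102}{11}$ ($z = \frac{1}{46 - 13} \cdot 18 \left(-17\right) = \frac{1}{33} \cdot 18 \left(-17\right) = \frac{6}{11} \left(-17\right) = - \frac{102}{11} \approx -9.2727$)
$\frac{1}{z} = \frac{1}{- \frac{102}{11}} = - \frac{11}{102}$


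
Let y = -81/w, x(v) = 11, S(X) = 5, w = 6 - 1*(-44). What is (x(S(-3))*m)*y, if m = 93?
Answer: -82863/50 ≈ -1657.3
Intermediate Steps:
w = 50 (w = 6 + 44 = 50)
y = -81/50 ≈ -1.6200
(x(S(-3))*m)*y = (11*93)*(-81/50) = 1023*(-81/50) = -82863/50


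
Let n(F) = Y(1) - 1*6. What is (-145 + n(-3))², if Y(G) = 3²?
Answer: 20164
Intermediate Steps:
Y(G) = 9
n(F) = 3 (n(F) = 9 - 1*6 = 9 - 6 = 3)
(-145 + n(-3))² = (-145 + 3)² = (-142)² = 20164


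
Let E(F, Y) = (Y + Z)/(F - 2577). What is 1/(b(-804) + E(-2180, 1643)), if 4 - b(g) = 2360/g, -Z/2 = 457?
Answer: 14271/96787 ≈ 0.14745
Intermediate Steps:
Z = -914 (Z = -2*457 = -914)
E(F, Y) = (-914 + Y)/(-2577 + F) (E(F, Y) = (Y - 914)/(F - 2577) = (-914 + Y)/(-2577 + F))
b(g) = 4 - 2360/g
1/(b(-804) + E(-2180, 1643)) = 1/((4 - 2360/(-804)) + (-914 + 1643)/(-2577 - 2180)) = 1/((4 - 2360*(-1/804)) + 729/(-4757)) = 1/((4 + 590/201) - 1/4757*729) = 1/(1394/201 - 729/4757) = 1/(96787/14271) = 14271/96787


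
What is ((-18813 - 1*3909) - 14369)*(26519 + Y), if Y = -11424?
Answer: -559888645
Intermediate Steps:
((-18813 - 1*3909) - 14369)*(26519 + Y) = ((-18813 - 1*3909) - 14369)*(26519 - 11424) = ((-18813 - 3909) - 14369)*15095 = (-22722 - 14369)*15095 = -37091*15095 = -559888645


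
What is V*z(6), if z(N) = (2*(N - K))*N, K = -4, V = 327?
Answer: 39240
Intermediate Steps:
z(N) = N*(8 + 2*N) (z(N) = (2*(N - 1*(-4)))*N = (2*(N + 4))*N = (2*(4 + N))*N = (8 + 2*N)*N = N*(8 + 2*N))
V*z(6) = 327*(2*6*(4 + 6)) = 327*(2*6*10) = 327*120 = 39240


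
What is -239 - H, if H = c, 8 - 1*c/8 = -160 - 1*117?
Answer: -2519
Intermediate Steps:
c = 2280 (c = 64 - 8*(-160 - 1*117) = 64 - 8*(-160 - 117) = 64 - 8*(-277) = 64 + 2216 = 2280)
H = 2280
-239 - H = -239 - 1*2280 = -239 - 2280 = -2519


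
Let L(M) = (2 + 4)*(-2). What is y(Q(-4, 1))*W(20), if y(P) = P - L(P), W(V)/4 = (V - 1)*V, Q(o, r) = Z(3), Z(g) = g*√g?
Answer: 18240 + 4560*√3 ≈ 26138.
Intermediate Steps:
Z(g) = g^(3/2)
Q(o, r) = 3*√3 (Q(o, r) = 3^(3/2) = 3*√3)
W(V) = 4*V*(-1 + V) (W(V) = 4*((V - 1)*V) = 4*((-1 + V)*V) = 4*(V*(-1 + V)) = 4*V*(-1 + V))
L(M) = -12 (L(M) = 6*(-2) = -12)
y(P) = 12 + P (y(P) = P - 1*(-12) = P + 12 = 12 + P)
y(Q(-4, 1))*W(20) = (12 + 3*√3)*(4*20*(-1 + 20)) = (12 + 3*√3)*(4*20*19) = (12 + 3*√3)*1520 = 18240 + 4560*√3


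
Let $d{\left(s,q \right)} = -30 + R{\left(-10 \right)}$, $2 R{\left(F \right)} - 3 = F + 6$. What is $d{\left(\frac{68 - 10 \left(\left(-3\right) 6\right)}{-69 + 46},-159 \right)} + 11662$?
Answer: $\frac{23263}{2} \approx 11632.0$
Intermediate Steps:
$R{\left(F \right)} = \frac{9}{2} + \frac{F}{2}$ ($R{\left(F \right)} = \frac{3}{2} + \frac{F + 6}{2} = \frac{3}{2} + \frac{6 + F}{2} = \frac{3}{2} + \left(3 + \frac{F}{2}\right) = \frac{9}{2} + \frac{F}{2}$)
$d{\left(s,q \right)} = - \frac{61}{2}$ ($d{\left(s,q \right)} = -30 + \left(\frac{9}{2} + \frac{1}{2} \left(-10\right)\right) = -30 + \left(\frac{9}{2} - 5\right) = -30 - \frac{1}{2} = - \frac{61}{2}$)
$d{\left(\frac{68 - 10 \left(\left(-3\right) 6\right)}{-69 + 46},-159 \right)} + 11662 = - \frac{61}{2} + 11662 = \frac{23263}{2}$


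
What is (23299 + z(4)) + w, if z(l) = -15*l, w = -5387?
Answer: 17852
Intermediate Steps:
(23299 + z(4)) + w = (23299 - 15*4) - 5387 = (23299 - 60) - 5387 = 23239 - 5387 = 17852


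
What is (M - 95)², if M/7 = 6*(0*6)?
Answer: 9025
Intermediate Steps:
M = 0 (M = 7*(6*(0*6)) = 7*(6*0) = 7*0 = 0)
(M - 95)² = (0 - 95)² = (-95)² = 9025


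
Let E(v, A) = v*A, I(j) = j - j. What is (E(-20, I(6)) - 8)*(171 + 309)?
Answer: -3840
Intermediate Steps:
I(j) = 0
E(v, A) = A*v
(E(-20, I(6)) - 8)*(171 + 309) = (0*(-20) - 8)*(171 + 309) = (0 - 8)*480 = -8*480 = -3840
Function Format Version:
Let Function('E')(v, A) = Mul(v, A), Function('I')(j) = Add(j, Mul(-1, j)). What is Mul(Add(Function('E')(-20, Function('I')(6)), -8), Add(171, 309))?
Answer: -3840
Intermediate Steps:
Function('I')(j) = 0
Function('E')(v, A) = Mul(A, v)
Mul(Add(Function('E')(-20, Function('I')(6)), -8), Add(171, 309)) = Mul(Add(Mul(0, -20), -8), Add(171, 309)) = Mul(Add(0, -8), 480) = Mul(-8, 480) = -3840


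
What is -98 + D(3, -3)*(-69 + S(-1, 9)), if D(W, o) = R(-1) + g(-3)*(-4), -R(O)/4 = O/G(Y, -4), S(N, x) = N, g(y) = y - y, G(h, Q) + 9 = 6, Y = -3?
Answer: -14/3 ≈ -4.6667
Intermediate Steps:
G(h, Q) = -3 (G(h, Q) = -9 + 6 = -3)
g(y) = 0
R(O) = 4*O/3 (R(O) = -4*O/(-3) = -4*O*(-1)/3 = -(-4)*O/3 = 4*O/3)
D(W, o) = -4/3 (D(W, o) = (4/3)*(-1) + 0*(-4) = -4/3 + 0 = -4/3)
-98 + D(3, -3)*(-69 + S(-1, 9)) = -98 - 4*(-69 - 1)/3 = -98 - 4/3*(-70) = -98 + 280/3 = -14/3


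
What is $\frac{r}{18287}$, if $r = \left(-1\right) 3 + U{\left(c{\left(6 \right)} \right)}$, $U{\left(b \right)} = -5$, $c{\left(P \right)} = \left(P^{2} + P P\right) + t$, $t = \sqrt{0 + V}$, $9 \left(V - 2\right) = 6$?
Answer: $- \frac{8}{18287} \approx -0.00043747$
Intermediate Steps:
$V = \frac{8}{3}$ ($V = 2 + \frac{1}{9} \cdot 6 = 2 + \frac{2}{3} = \frac{8}{3} \approx 2.6667$)
$t = \frac{2 \sqrt{6}}{3}$ ($t = \sqrt{0 + \frac{8}{3}} = \sqrt{\frac{8}{3}} = \frac{2 \sqrt{6}}{3} \approx 1.633$)
$c{\left(P \right)} = 2 P^{2} + \frac{2 \sqrt{6}}{3}$ ($c{\left(P \right)} = \left(P^{2} + P P\right) + \frac{2 \sqrt{6}}{3} = \left(P^{2} + P^{2}\right) + \frac{2 \sqrt{6}}{3} = 2 P^{2} + \frac{2 \sqrt{6}}{3}$)
$r = -8$ ($r = \left(-1\right) 3 - 5 = -3 - 5 = -8$)
$\frac{r}{18287} = \frac{1}{18287} \left(-8\right) = - \frac{8}{18287}$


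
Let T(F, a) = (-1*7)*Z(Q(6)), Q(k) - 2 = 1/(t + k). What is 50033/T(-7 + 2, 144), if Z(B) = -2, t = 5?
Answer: 50033/14 ≈ 3573.8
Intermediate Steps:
Q(k) = 2 + 1/(5 + k)
T(F, a) = 14 (T(F, a) = -1*7*(-2) = -7*(-2) = 14)
50033/T(-7 + 2, 144) = 50033/14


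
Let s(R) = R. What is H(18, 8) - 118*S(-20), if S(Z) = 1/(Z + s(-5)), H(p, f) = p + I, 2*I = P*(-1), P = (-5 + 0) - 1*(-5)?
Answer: 568/25 ≈ 22.720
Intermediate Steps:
P = 0 (P = -5 + 5 = 0)
I = 0 (I = (0*(-1))/2 = (½)*0 = 0)
H(p, f) = p (H(p, f) = p + 0 = p)
S(Z) = 1/(-5 + Z) (S(Z) = 1/(Z - 5) = 1/(-5 + Z))
H(18, 8) - 118*S(-20) = 18 - 118/(-5 - 20) = 18 - 118/(-25) = 18 - 118*(-1/25) = 18 + 118/25 = 568/25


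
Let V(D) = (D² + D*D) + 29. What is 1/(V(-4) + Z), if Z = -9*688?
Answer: -1/6131 ≈ -0.00016311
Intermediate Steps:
V(D) = 29 + 2*D² (V(D) = (D² + D²) + 29 = 2*D² + 29 = 29 + 2*D²)
Z = -6192
1/(V(-4) + Z) = 1/((29 + 2*(-4)²) - 6192) = 1/((29 + 2*16) - 6192) = 1/((29 + 32) - 6192) = 1/(61 - 6192) = 1/(-6131) = -1/6131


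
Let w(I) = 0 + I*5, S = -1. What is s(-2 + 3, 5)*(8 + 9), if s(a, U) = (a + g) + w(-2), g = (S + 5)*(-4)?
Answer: -425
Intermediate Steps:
w(I) = 5*I (w(I) = 0 + 5*I = 5*I)
g = -16 (g = (-1 + 5)*(-4) = 4*(-4) = -16)
s(a, U) = -26 + a (s(a, U) = (a - 16) + 5*(-2) = (-16 + a) - 10 = -26 + a)
s(-2 + 3, 5)*(8 + 9) = (-26 + (-2 + 3))*(8 + 9) = (-26 + 1)*17 = -25*17 = -425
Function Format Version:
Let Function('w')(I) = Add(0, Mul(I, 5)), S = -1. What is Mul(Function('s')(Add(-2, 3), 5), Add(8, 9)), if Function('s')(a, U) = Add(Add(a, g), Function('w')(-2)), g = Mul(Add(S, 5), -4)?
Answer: -425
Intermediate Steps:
Function('w')(I) = Mul(5, I) (Function('w')(I) = Add(0, Mul(5, I)) = Mul(5, I))
g = -16 (g = Mul(Add(-1, 5), -4) = Mul(4, -4) = -16)
Function('s')(a, U) = Add(-26, a) (Function('s')(a, U) = Add(Add(a, -16), Mul(5, -2)) = Add(Add(-16, a), -10) = Add(-26, a))
Mul(Function('s')(Add(-2, 3), 5), Add(8, 9)) = Mul(Add(-26, Add(-2, 3)), Add(8, 9)) = Mul(Add(-26, 1), 17) = Mul(-25, 17) = -425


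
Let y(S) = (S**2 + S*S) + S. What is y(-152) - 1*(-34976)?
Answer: 81032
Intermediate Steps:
y(S) = S + 2*S**2 (y(S) = (S**2 + S**2) + S = 2*S**2 + S = S + 2*S**2)
y(-152) - 1*(-34976) = -152*(1 + 2*(-152)) - 1*(-34976) = -152*(1 - 304) + 34976 = -152*(-303) + 34976 = 46056 + 34976 = 81032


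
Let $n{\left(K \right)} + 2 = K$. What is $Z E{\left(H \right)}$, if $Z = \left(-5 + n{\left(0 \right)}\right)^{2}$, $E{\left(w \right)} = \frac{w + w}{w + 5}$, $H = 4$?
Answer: $\frac{392}{9} \approx 43.556$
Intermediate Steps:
$n{\left(K \right)} = -2 + K$
$E{\left(w \right)} = \frac{2 w}{5 + w}$
$Z = 49$ ($Z = \left(-5 + \left(-2 + 0\right)\right)^{2} = \left(-5 - 2\right)^{2} = \left(-7\right)^{2} = 49$)
$Z E{\left(H \right)} = 49 \cdot 2 \cdot 4 \frac{1}{5 + 4} = 49 \cdot 2 \cdot 4 \cdot \frac{1}{9} = 49 \cdot \frac{8}{9} = \frac{392}{9}$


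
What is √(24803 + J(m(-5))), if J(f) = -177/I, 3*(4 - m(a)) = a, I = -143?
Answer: √507221858/143 ≈ 157.49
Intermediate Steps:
m(a) = 4 - a/3
J(f) = 177/143 (J(f) = -177/(-143) = -177*(-1/143) = 177/143)
√(24803 + J(m(-5))) = √(24803 + 177/143) = √(3547006/143) = √507221858/143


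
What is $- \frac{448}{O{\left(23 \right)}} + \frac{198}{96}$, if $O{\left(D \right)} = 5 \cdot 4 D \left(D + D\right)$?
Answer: $\frac{86389}{42320} \approx 2.0413$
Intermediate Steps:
$O{\left(D \right)} = 40 D^{2}$ ($O{\left(D \right)} = 20 D 2 D = 40 D^{2}$)
$- \frac{448}{O{\left(23 \right)}} + \frac{198}{96} = - \frac{448}{40 \cdot 23^{2}} + \frac{198}{96} = - \frac{448}{40 \cdot 529} + 198 \cdot \frac{1}{96} = - \frac{448}{21160} + \frac{33}{16} = \left(-448\right) \frac{1}{21160} + \frac{33}{16} = - \frac{56}{2645} + \frac{33}{16} = \frac{86389}{42320}$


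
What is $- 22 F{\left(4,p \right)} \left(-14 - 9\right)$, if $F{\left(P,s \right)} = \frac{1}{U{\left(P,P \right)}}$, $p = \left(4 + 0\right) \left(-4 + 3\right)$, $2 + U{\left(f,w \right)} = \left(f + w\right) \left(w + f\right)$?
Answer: $\frac{253}{31} \approx 8.1613$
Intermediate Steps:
$U{\left(f,w \right)} = -2 + \left(f + w\right)^{2}$ ($U{\left(f,w \right)} = -2 + \left(f + w\right) \left(w + f\right) = -2 + \left(f + w\right) \left(f + w\right) = -2 + \left(f + w\right)^{2}$)
$p = -4$ ($p = 4 \left(-1\right) = -4$)
$F{\left(P,s \right)} = \frac{1}{-2 + 4 P^{2}}$ ($F{\left(P,s \right)} = \frac{1}{-2 + \left(P + P\right)^{2}} = \frac{1}{-2 + \left(2 P\right)^{2}} = \frac{1}{-2 + 4 P^{2}}$)
$- 22 F{\left(4,p \right)} \left(-14 - 9\right) = - 22 \frac{1}{2 \left(-1 + 2 \cdot 4^{2}\right)} \left(-14 - 9\right) = - 22 \frac{1}{2 \left(-1 + 2 \cdot 16\right)} \left(-23\right) = - 22 \frac{1}{2 \left(-1 + 32\right)} \left(-23\right) = - 22 \frac{1}{2 \cdot 31} \left(-23\right) = - 22 \cdot \frac{1}{2} \cdot \frac{1}{31} \left(-23\right) = \left(-22\right) \frac{1}{62} \left(-23\right) = \left(- \frac{11}{31}\right) \left(-23\right) = \frac{253}{31}$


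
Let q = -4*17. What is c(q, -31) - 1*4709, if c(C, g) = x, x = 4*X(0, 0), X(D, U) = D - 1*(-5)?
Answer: -4689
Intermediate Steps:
q = -68
X(D, U) = 5 + D (X(D, U) = D + 5 = 5 + D)
x = 20 (x = 4*(5 + 0) = 4*5 = 20)
c(C, g) = 20
c(q, -31) - 1*4709 = 20 - 1*4709 = 20 - 4709 = -4689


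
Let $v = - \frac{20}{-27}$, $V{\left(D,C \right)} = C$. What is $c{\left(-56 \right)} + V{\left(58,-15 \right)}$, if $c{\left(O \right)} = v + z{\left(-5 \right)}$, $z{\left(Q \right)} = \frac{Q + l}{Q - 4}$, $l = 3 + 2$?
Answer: $- \frac{385}{27} \approx -14.259$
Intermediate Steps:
$l = 5$
$z{\left(Q \right)} = \frac{5 + Q}{-4 + Q}$ ($z{\left(Q \right)} = \frac{Q + 5}{Q - 4} = \frac{5 + Q}{-4 + Q}$)
$v = \frac{20}{27}$ ($v = \left(-20\right) \left(- \frac{1}{27}\right) = \frac{20}{27} \approx 0.74074$)
$c{\left(O \right)} = \frac{20}{27}$ ($c{\left(O \right)} = \frac{20}{27} + \frac{5 - 5}{-4 - 5} = \frac{20}{27} + \frac{1}{-9} \cdot 0 = \frac{20}{27} - 0 = \frac{20}{27} + 0 = \frac{20}{27}$)
$c{\left(-56 \right)} + V{\left(58,-15 \right)} = \frac{20}{27} - 15 = - \frac{385}{27}$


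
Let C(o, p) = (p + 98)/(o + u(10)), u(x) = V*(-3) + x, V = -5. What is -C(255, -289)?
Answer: 191/280 ≈ 0.68214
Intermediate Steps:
u(x) = 15 + x (u(x) = -5*(-3) + x = 15 + x)
C(o, p) = (98 + p)/(25 + o) (C(o, p) = (p + 98)/(o + (15 + 10)) = (98 + p)/(o + 25) = (98 + p)/(25 + o))
-C(255, -289) = -(98 - 289)/(25 + 255) = -(-191)/280 = -1*(-191/280) = 191/280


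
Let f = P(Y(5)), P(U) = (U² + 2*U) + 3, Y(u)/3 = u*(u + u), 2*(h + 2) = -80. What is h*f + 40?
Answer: -957686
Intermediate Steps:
h = -42 (h = -2 + (½)*(-80) = -2 - 40 = -42)
Y(u) = 6*u² (Y(u) = 3*(u*(u + u)) = 3*(u*(2*u)) = 3*(2*u²) = 6*u²)
P(U) = 3 + U² + 2*U
f = 22803 (f = 3 + (6*5²)² + 2*(6*5²) = 3 + (6*25)² + 2*(6*25) = 3 + 150² + 2*150 = 3 + 22500 + 300 = 22803)
h*f + 40 = -42*22803 + 40 = -957726 + 40 = -957686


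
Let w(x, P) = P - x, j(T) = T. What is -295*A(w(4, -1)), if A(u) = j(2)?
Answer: -590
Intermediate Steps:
A(u) = 2
-295*A(w(4, -1)) = -295*2 = -590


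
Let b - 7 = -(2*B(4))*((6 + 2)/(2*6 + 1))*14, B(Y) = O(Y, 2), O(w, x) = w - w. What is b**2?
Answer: 49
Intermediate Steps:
O(w, x) = 0
B(Y) = 0
b = 7 (b = 7 - (2*0)*((6 + 2)/(2*6 + 1))*14 = 7 - 0*(8/(12 + 1))*14 = 7 - 0*(8/13)*14 = 7 - 0*14 = 7 - 1*0 = 7 + 0 = 7)
b**2 = 7**2 = 49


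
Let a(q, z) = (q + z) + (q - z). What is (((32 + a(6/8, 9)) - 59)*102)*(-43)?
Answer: 111843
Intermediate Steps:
a(q, z) = 2*q
(((32 + a(6/8, 9)) - 59)*102)*(-43) = (((32 + 2*(6/8)) - 59)*102)*(-43) = (((32 + 2*(6*(⅛))) - 59)*102)*(-43) = (((32 + 2*(¾)) - 59)*102)*(-43) = (((32 + 3/2) - 59)*102)*(-43) = ((67/2 - 59)*102)*(-43) = -51/2*102*(-43) = -2601*(-43) = 111843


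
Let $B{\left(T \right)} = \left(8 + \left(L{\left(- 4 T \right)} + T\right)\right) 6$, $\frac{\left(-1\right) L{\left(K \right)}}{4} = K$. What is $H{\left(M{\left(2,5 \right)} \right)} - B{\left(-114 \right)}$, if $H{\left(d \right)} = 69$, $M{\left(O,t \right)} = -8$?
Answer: $11649$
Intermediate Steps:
$L{\left(K \right)} = - 4 K$
$B{\left(T \right)} = 48 + 102 T$ ($B{\left(T \right)} = \left(8 - \left(- T + 4 \left(-4\right) T\right)\right) 6 = \left(8 + \left(16 T + T\right)\right) 6 = \left(8 + 17 T\right) 6 = 48 + 102 T$)
$H{\left(M{\left(2,5 \right)} \right)} - B{\left(-114 \right)} = 69 - \left(48 + 102 \left(-114\right)\right) = 69 - \left(48 - 11628\right) = 69 - -11580 = 69 + 11580 = 11649$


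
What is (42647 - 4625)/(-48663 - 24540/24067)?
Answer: -305025158/390398987 ≈ -0.78132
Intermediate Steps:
(42647 - 4625)/(-48663 - 24540/24067) = 38022/(-48663 - 24540*1/24067) = 38022/(-48663 - 24540/24067) = 38022/(-1171196961/24067) = 38022*(-24067/1171196961) = -305025158/390398987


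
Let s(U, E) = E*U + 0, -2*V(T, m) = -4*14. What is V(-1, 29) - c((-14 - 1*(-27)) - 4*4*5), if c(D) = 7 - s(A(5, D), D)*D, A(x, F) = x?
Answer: 22466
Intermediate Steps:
V(T, m) = 28 (V(T, m) = -(-2)*14 = -1/2*(-56) = 28)
s(U, E) = E*U
c(D) = 7 - 5*D**2 (c(D) = 7 - D*5*D = 7 - 5*D*D = 7 - 5*D**2)
V(-1, 29) - c((-14 - 1*(-27)) - 4*4*5) = 28 - (7 - 5*((-14 - 1*(-27)) - 4*4*5)**2) = 28 - (7 - 5*((-14 + 27) - 16*5)**2) = 28 - (7 - 5*(13 - 1*80)**2) = 28 - (7 - 5*(13 - 80)**2) = 28 - (7 - 5*(-67)**2) = 28 - (7 - 5*4489) = 28 - (7 - 22445) = 28 - 1*(-22438) = 28 + 22438 = 22466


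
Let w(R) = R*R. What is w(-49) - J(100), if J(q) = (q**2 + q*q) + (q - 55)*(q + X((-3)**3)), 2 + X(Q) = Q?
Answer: -20794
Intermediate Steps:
X(Q) = -2 + Q
w(R) = R**2
J(q) = 2*q**2 + (-55 + q)*(-29 + q) (J(q) = (q**2 + q*q) + (q - 55)*(q + (-2 + (-3)**3)) = (q**2 + q**2) + (-55 + q)*(q + (-2 - 27)) = 2*q**2 + (-55 + q)*(q - 29) = 2*q**2 + (-55 + q)*(-29 + q))
w(-49) - J(100) = (-49)**2 - (1595 - 84*100 + 3*100**2) = 2401 - (1595 - 8400 + 3*10000) = 2401 - (1595 - 8400 + 30000) = 2401 - 1*23195 = 2401 - 23195 = -20794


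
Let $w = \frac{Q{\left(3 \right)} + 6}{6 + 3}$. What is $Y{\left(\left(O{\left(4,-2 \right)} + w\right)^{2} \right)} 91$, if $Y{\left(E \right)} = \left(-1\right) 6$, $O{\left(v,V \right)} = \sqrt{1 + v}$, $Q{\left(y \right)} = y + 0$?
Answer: $-546$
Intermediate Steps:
$Q{\left(y \right)} = y$
$w = 1$ ($w = \frac{3 + 6}{6 + 3} = \frac{9}{9} = 9 \cdot \frac{1}{9} = 1$)
$Y{\left(E \right)} = -6$
$Y{\left(\left(O{\left(4,-2 \right)} + w\right)^{2} \right)} 91 = \left(-6\right) 91 = -546$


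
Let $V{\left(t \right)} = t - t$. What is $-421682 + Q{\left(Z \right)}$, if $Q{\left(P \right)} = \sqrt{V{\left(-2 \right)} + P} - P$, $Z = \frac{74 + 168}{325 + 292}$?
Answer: $- \frac{260178036}{617} + \frac{11 \sqrt{1234}}{617} \approx -4.2168 \cdot 10^{5}$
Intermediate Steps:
$V{\left(t \right)} = 0$
$Z = \frac{242}{617} \approx 0.39222$
$Q{\left(P \right)} = \sqrt{P} - P$ ($Q{\left(P \right)} = \sqrt{0 + P} - P = \sqrt{P} - P$)
$-421682 + Q{\left(Z \right)} = -421682 + \left(\sqrt{\frac{242}{617}} - \frac{242}{617}\right) = -421682 - \left(\frac{242}{617} - \frac{11 \sqrt{1234}}{617}\right) = - \frac{260178036}{617} + \frac{11 \sqrt{1234}}{617}$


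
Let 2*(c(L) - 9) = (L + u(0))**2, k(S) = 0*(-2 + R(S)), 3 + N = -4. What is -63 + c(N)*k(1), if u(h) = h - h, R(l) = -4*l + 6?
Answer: -63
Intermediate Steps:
R(l) = 6 - 4*l
u(h) = 0
N = -7 (N = -3 - 4 = -7)
k(S) = 0 (k(S) = 0*(-2 + (6 - 4*S)) = 0*(4 - 4*S) = 0)
c(L) = 9 + L**2/2 (c(L) = 9 + (L + 0)**2/2 = 9 + L**2/2)
-63 + c(N)*k(1) = -63 + (9 + (1/2)*(-7)**2)*0 = -63 + (9 + (1/2)*49)*0 = -63 + (9 + 49/2)*0 = -63 + (67/2)*0 = -63 + 0 = -63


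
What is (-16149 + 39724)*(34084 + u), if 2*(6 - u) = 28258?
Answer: 470580575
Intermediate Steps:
u = -14123 (u = 6 - ½*28258 = 6 - 14129 = -14123)
(-16149 + 39724)*(34084 + u) = (-16149 + 39724)*(34084 - 14123) = 23575*19961 = 470580575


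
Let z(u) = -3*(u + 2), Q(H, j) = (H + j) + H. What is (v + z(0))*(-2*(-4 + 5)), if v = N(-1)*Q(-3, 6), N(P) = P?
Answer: 12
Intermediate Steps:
Q(H, j) = j + 2*H
v = 0 (v = -(6 + 2*(-3)) = -(6 - 6) = -1*0 = 0)
z(u) = -6 - 3*u (z(u) = -3*(2 + u) = -6 - 3*u)
(v + z(0))*(-2*(-4 + 5)) = (0 + (-6 - 3*0))*(-2*(-4 + 5)) = (0 + (-6 + 0))*(-2*1) = (0 - 6)*(-2) = -6*(-2) = 12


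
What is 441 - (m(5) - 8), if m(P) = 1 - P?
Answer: 453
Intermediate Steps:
441 - (m(5) - 8) = 441 - ((1 - 1*5) - 8) = 441 - ((1 - 5) - 8) = 441 - (-4 - 8) = 441 - (-12) = 441 - 1*(-12) = 441 + 12 = 453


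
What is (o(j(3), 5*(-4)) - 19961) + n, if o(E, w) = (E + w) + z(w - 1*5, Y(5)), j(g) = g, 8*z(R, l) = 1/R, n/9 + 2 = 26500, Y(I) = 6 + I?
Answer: 43700799/200 ≈ 2.1850e+5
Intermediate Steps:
n = 238482 (n = -18 + 9*26500 = -18 + 238500 = 238482)
z(R, l) = 1/(8*R)
o(E, w) = E + w + 1/(8*(-5 + w)) (o(E, w) = (E + w) + 1/(8*(w - 1*5)) = (E + w) + 1/(8*(w - 5)) = (E + w) + 1/(8*(-5 + w)) = E + w + 1/(8*(-5 + w)))
(o(j(3), 5*(-4)) - 19961) + n = ((⅛ + (-5 + 5*(-4))*(3 + 5*(-4)))/(-5 + 5*(-4)) - 19961) + 238482 = ((⅛ + (-5 - 20)*(3 - 20))/(-5 - 20) - 19961) + 238482 = ((⅛ - 25*(-17))/(-25) - 19961) + 238482 = (-(⅛ + 425)/25 - 19961) + 238482 = (-1/25*3401/8 - 19961) + 238482 = (-3401/200 - 19961) + 238482 = -3995601/200 + 238482 = 43700799/200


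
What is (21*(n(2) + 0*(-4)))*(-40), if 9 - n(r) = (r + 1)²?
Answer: 0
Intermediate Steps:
n(r) = 9 - (1 + r)² (n(r) = 9 - (r + 1)² = 9 - (1 + r)²)
(21*(n(2) + 0*(-4)))*(-40) = (21*((9 - (1 + 2)²) + 0*(-4)))*(-40) = (21*((9 - 1*3²) + 0))*(-40) = (21*((9 - 1*9) + 0))*(-40) = (21*((9 - 9) + 0))*(-40) = (21*(0 + 0))*(-40) = (21*0)*(-40) = 0*(-40) = 0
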